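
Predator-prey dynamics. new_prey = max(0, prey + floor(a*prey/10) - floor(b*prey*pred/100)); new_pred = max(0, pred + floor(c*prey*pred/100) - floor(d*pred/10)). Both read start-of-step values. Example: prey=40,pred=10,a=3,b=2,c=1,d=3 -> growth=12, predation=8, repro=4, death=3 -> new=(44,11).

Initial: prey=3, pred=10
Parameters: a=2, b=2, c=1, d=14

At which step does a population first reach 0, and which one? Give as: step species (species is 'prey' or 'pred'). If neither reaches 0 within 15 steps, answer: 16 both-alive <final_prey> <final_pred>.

Answer: 1 pred

Derivation:
Step 1: prey: 3+0-0=3; pred: 10+0-14=0
First extinction: pred at step 1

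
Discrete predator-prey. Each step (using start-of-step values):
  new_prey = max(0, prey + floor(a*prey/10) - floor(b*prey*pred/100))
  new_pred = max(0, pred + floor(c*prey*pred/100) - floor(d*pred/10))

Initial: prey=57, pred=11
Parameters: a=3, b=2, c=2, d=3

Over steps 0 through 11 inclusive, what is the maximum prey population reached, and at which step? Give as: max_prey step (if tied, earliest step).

Answer: 62 1

Derivation:
Step 1: prey: 57+17-12=62; pred: 11+12-3=20
Step 2: prey: 62+18-24=56; pred: 20+24-6=38
Step 3: prey: 56+16-42=30; pred: 38+42-11=69
Step 4: prey: 30+9-41=0; pred: 69+41-20=90
Step 5: prey: 0+0-0=0; pred: 90+0-27=63
Step 6: prey: 0+0-0=0; pred: 63+0-18=45
Step 7: prey: 0+0-0=0; pred: 45+0-13=32
Step 8: prey: 0+0-0=0; pred: 32+0-9=23
Step 9: prey: 0+0-0=0; pred: 23+0-6=17
Step 10: prey: 0+0-0=0; pred: 17+0-5=12
Step 11: prey: 0+0-0=0; pred: 12+0-3=9
Max prey = 62 at step 1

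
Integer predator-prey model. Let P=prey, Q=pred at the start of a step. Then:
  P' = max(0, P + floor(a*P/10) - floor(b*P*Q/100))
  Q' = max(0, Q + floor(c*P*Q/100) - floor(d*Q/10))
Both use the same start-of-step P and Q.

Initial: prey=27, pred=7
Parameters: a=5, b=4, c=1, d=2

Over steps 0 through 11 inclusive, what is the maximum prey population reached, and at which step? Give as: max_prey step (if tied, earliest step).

Answer: 54 5

Derivation:
Step 1: prey: 27+13-7=33; pred: 7+1-1=7
Step 2: prey: 33+16-9=40; pred: 7+2-1=8
Step 3: prey: 40+20-12=48; pred: 8+3-1=10
Step 4: prey: 48+24-19=53; pred: 10+4-2=12
Step 5: prey: 53+26-25=54; pred: 12+6-2=16
Step 6: prey: 54+27-34=47; pred: 16+8-3=21
Step 7: prey: 47+23-39=31; pred: 21+9-4=26
Step 8: prey: 31+15-32=14; pred: 26+8-5=29
Step 9: prey: 14+7-16=5; pred: 29+4-5=28
Step 10: prey: 5+2-5=2; pred: 28+1-5=24
Step 11: prey: 2+1-1=2; pred: 24+0-4=20
Max prey = 54 at step 5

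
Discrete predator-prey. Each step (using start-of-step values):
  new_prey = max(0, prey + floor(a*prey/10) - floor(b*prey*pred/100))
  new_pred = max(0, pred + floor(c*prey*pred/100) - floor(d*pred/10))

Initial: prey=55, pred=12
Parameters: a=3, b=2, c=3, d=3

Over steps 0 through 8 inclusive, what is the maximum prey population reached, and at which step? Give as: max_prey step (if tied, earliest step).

Answer: 58 1

Derivation:
Step 1: prey: 55+16-13=58; pred: 12+19-3=28
Step 2: prey: 58+17-32=43; pred: 28+48-8=68
Step 3: prey: 43+12-58=0; pred: 68+87-20=135
Step 4: prey: 0+0-0=0; pred: 135+0-40=95
Step 5: prey: 0+0-0=0; pred: 95+0-28=67
Step 6: prey: 0+0-0=0; pred: 67+0-20=47
Step 7: prey: 0+0-0=0; pred: 47+0-14=33
Step 8: prey: 0+0-0=0; pred: 33+0-9=24
Max prey = 58 at step 1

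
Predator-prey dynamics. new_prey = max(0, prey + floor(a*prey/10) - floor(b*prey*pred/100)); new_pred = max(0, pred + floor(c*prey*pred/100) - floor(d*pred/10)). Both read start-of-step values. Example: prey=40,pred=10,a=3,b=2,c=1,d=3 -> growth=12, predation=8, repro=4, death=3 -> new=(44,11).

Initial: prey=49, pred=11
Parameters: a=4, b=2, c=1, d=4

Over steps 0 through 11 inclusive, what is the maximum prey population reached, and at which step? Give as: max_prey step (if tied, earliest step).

Answer: 79 4

Derivation:
Step 1: prey: 49+19-10=58; pred: 11+5-4=12
Step 2: prey: 58+23-13=68; pred: 12+6-4=14
Step 3: prey: 68+27-19=76; pred: 14+9-5=18
Step 4: prey: 76+30-27=79; pred: 18+13-7=24
Step 5: prey: 79+31-37=73; pred: 24+18-9=33
Step 6: prey: 73+29-48=54; pred: 33+24-13=44
Step 7: prey: 54+21-47=28; pred: 44+23-17=50
Step 8: prey: 28+11-28=11; pred: 50+14-20=44
Step 9: prey: 11+4-9=6; pred: 44+4-17=31
Step 10: prey: 6+2-3=5; pred: 31+1-12=20
Step 11: prey: 5+2-2=5; pred: 20+1-8=13
Max prey = 79 at step 4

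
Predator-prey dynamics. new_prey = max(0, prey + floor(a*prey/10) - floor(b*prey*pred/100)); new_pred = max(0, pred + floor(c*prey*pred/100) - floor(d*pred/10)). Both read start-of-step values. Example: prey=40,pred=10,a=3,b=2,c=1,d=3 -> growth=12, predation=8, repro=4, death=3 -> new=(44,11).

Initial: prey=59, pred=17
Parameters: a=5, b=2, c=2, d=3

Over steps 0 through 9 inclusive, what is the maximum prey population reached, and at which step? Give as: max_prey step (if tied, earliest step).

Step 1: prey: 59+29-20=68; pred: 17+20-5=32
Step 2: prey: 68+34-43=59; pred: 32+43-9=66
Step 3: prey: 59+29-77=11; pred: 66+77-19=124
Step 4: prey: 11+5-27=0; pred: 124+27-37=114
Step 5: prey: 0+0-0=0; pred: 114+0-34=80
Step 6: prey: 0+0-0=0; pred: 80+0-24=56
Step 7: prey: 0+0-0=0; pred: 56+0-16=40
Step 8: prey: 0+0-0=0; pred: 40+0-12=28
Step 9: prey: 0+0-0=0; pred: 28+0-8=20
Max prey = 68 at step 1

Answer: 68 1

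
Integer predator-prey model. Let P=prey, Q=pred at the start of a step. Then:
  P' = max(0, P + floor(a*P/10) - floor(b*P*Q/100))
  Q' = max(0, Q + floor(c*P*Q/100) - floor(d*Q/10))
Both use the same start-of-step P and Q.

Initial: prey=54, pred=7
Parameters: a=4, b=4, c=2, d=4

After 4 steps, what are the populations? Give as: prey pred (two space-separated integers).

Step 1: prey: 54+21-15=60; pred: 7+7-2=12
Step 2: prey: 60+24-28=56; pred: 12+14-4=22
Step 3: prey: 56+22-49=29; pred: 22+24-8=38
Step 4: prey: 29+11-44=0; pred: 38+22-15=45

Answer: 0 45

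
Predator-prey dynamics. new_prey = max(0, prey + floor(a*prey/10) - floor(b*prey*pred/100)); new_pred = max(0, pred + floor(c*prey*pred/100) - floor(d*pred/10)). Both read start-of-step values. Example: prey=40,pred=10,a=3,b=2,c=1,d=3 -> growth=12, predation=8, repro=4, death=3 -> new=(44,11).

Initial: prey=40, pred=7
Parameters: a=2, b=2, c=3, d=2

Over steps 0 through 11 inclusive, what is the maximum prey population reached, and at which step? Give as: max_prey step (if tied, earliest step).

Answer: 43 1

Derivation:
Step 1: prey: 40+8-5=43; pred: 7+8-1=14
Step 2: prey: 43+8-12=39; pred: 14+18-2=30
Step 3: prey: 39+7-23=23; pred: 30+35-6=59
Step 4: prey: 23+4-27=0; pred: 59+40-11=88
Step 5: prey: 0+0-0=0; pred: 88+0-17=71
Step 6: prey: 0+0-0=0; pred: 71+0-14=57
Step 7: prey: 0+0-0=0; pred: 57+0-11=46
Step 8: prey: 0+0-0=0; pred: 46+0-9=37
Step 9: prey: 0+0-0=0; pred: 37+0-7=30
Step 10: prey: 0+0-0=0; pred: 30+0-6=24
Step 11: prey: 0+0-0=0; pred: 24+0-4=20
Max prey = 43 at step 1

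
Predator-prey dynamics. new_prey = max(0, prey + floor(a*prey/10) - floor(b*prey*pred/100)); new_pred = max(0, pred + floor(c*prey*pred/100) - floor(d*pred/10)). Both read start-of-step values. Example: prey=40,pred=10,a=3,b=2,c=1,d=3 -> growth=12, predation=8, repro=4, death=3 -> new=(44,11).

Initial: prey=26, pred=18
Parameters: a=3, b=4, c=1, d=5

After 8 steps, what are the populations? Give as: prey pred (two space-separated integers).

Answer: 35 1

Derivation:
Step 1: prey: 26+7-18=15; pred: 18+4-9=13
Step 2: prey: 15+4-7=12; pred: 13+1-6=8
Step 3: prey: 12+3-3=12; pred: 8+0-4=4
Step 4: prey: 12+3-1=14; pred: 4+0-2=2
Step 5: prey: 14+4-1=17; pred: 2+0-1=1
Step 6: prey: 17+5-0=22; pred: 1+0-0=1
Step 7: prey: 22+6-0=28; pred: 1+0-0=1
Step 8: prey: 28+8-1=35; pred: 1+0-0=1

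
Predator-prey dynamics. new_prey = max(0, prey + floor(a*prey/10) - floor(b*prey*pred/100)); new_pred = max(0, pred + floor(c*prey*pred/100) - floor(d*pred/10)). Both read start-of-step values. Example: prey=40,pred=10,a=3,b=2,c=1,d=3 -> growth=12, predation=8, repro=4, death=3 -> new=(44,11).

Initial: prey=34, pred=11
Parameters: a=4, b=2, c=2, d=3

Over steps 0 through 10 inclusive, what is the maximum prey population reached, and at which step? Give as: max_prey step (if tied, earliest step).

Answer: 44 2

Derivation:
Step 1: prey: 34+13-7=40; pred: 11+7-3=15
Step 2: prey: 40+16-12=44; pred: 15+12-4=23
Step 3: prey: 44+17-20=41; pred: 23+20-6=37
Step 4: prey: 41+16-30=27; pred: 37+30-11=56
Step 5: prey: 27+10-30=7; pred: 56+30-16=70
Step 6: prey: 7+2-9=0; pred: 70+9-21=58
Step 7: prey: 0+0-0=0; pred: 58+0-17=41
Step 8: prey: 0+0-0=0; pred: 41+0-12=29
Step 9: prey: 0+0-0=0; pred: 29+0-8=21
Step 10: prey: 0+0-0=0; pred: 21+0-6=15
Max prey = 44 at step 2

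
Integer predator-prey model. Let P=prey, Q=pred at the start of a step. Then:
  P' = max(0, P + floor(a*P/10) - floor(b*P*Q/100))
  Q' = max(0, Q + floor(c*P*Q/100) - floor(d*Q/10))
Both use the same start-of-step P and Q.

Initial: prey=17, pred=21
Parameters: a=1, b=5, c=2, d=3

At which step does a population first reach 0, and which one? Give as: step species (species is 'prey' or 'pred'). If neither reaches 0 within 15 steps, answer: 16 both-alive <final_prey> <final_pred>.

Step 1: prey: 17+1-17=1; pred: 21+7-6=22
Step 2: prey: 1+0-1=0; pred: 22+0-6=16
First extinction: prey at step 2

Answer: 2 prey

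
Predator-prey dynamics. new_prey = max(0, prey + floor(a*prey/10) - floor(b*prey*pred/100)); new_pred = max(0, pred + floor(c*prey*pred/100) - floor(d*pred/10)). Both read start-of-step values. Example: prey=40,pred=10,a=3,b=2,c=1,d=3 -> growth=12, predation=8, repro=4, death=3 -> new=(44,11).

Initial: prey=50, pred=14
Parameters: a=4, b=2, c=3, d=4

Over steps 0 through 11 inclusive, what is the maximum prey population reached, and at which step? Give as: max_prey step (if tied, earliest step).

Answer: 56 1

Derivation:
Step 1: prey: 50+20-14=56; pred: 14+21-5=30
Step 2: prey: 56+22-33=45; pred: 30+50-12=68
Step 3: prey: 45+18-61=2; pred: 68+91-27=132
Step 4: prey: 2+0-5=0; pred: 132+7-52=87
Step 5: prey: 0+0-0=0; pred: 87+0-34=53
Step 6: prey: 0+0-0=0; pred: 53+0-21=32
Step 7: prey: 0+0-0=0; pred: 32+0-12=20
Step 8: prey: 0+0-0=0; pred: 20+0-8=12
Step 9: prey: 0+0-0=0; pred: 12+0-4=8
Step 10: prey: 0+0-0=0; pred: 8+0-3=5
Step 11: prey: 0+0-0=0; pred: 5+0-2=3
Max prey = 56 at step 1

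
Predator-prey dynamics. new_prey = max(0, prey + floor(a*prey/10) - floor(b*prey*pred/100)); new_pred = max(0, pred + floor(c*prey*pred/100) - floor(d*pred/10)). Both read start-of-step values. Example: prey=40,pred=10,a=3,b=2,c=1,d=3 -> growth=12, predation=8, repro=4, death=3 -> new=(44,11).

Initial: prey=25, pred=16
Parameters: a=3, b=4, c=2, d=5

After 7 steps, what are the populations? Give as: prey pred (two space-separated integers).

Answer: 13 1

Derivation:
Step 1: prey: 25+7-16=16; pred: 16+8-8=16
Step 2: prey: 16+4-10=10; pred: 16+5-8=13
Step 3: prey: 10+3-5=8; pred: 13+2-6=9
Step 4: prey: 8+2-2=8; pred: 9+1-4=6
Step 5: prey: 8+2-1=9; pred: 6+0-3=3
Step 6: prey: 9+2-1=10; pred: 3+0-1=2
Step 7: prey: 10+3-0=13; pred: 2+0-1=1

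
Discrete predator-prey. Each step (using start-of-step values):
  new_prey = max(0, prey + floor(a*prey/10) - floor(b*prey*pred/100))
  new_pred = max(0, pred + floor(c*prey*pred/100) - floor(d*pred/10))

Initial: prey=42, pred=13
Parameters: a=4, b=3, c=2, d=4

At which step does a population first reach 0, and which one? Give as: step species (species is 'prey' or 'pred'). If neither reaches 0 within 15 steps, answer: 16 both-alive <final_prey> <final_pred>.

Step 1: prey: 42+16-16=42; pred: 13+10-5=18
Step 2: prey: 42+16-22=36; pred: 18+15-7=26
Step 3: prey: 36+14-28=22; pred: 26+18-10=34
Step 4: prey: 22+8-22=8; pred: 34+14-13=35
Step 5: prey: 8+3-8=3; pred: 35+5-14=26
Step 6: prey: 3+1-2=2; pred: 26+1-10=17
Step 7: prey: 2+0-1=1; pred: 17+0-6=11
Step 8: prey: 1+0-0=1; pred: 11+0-4=7
Step 9: prey: 1+0-0=1; pred: 7+0-2=5
Step 10: prey: 1+0-0=1; pred: 5+0-2=3
Step 11: prey: 1+0-0=1; pred: 3+0-1=2
Step 12: prey: 1+0-0=1; pred: 2+0-0=2
Steps 13-15: state stable at prey=1, pred=2 (no change)
No extinction within 15 steps

Answer: 16 both-alive 1 2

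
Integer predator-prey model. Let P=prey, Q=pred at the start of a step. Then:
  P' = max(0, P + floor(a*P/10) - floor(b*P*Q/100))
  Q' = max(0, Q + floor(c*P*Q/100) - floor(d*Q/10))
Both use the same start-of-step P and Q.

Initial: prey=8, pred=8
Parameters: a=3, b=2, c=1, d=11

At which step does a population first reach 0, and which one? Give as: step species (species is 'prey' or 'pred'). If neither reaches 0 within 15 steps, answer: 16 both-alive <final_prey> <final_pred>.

Answer: 1 pred

Derivation:
Step 1: prey: 8+2-1=9; pred: 8+0-8=0
First extinction: pred at step 1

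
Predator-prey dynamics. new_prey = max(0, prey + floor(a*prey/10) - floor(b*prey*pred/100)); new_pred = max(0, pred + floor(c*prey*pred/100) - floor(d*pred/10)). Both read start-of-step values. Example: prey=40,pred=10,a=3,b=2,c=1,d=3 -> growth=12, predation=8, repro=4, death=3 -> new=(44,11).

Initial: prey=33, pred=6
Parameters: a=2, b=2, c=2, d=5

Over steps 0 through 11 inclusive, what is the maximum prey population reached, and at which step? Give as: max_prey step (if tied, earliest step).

Answer: 42 4

Derivation:
Step 1: prey: 33+6-3=36; pred: 6+3-3=6
Step 2: prey: 36+7-4=39; pred: 6+4-3=7
Step 3: prey: 39+7-5=41; pred: 7+5-3=9
Step 4: prey: 41+8-7=42; pred: 9+7-4=12
Step 5: prey: 42+8-10=40; pred: 12+10-6=16
Step 6: prey: 40+8-12=36; pred: 16+12-8=20
Step 7: prey: 36+7-14=29; pred: 20+14-10=24
Step 8: prey: 29+5-13=21; pred: 24+13-12=25
Step 9: prey: 21+4-10=15; pred: 25+10-12=23
Step 10: prey: 15+3-6=12; pred: 23+6-11=18
Step 11: prey: 12+2-4=10; pred: 18+4-9=13
Max prey = 42 at step 4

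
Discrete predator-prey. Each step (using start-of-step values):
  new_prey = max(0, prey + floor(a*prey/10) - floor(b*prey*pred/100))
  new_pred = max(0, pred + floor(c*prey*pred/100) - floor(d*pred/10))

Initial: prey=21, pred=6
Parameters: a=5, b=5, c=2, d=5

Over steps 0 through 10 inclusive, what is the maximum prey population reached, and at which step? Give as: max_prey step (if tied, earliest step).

Step 1: prey: 21+10-6=25; pred: 6+2-3=5
Step 2: prey: 25+12-6=31; pred: 5+2-2=5
Step 3: prey: 31+15-7=39; pred: 5+3-2=6
Step 4: prey: 39+19-11=47; pred: 6+4-3=7
Step 5: prey: 47+23-16=54; pred: 7+6-3=10
Step 6: prey: 54+27-27=54; pred: 10+10-5=15
Step 7: prey: 54+27-40=41; pred: 15+16-7=24
Step 8: prey: 41+20-49=12; pred: 24+19-12=31
Step 9: prey: 12+6-18=0; pred: 31+7-15=23
Step 10: prey: 0+0-0=0; pred: 23+0-11=12
Max prey = 54 at step 5

Answer: 54 5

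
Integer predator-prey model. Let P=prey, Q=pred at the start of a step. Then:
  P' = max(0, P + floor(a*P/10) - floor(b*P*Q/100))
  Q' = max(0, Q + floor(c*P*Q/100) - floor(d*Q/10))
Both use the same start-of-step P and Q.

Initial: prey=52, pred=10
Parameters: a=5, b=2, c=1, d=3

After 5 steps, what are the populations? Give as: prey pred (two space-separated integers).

Step 1: prey: 52+26-10=68; pred: 10+5-3=12
Step 2: prey: 68+34-16=86; pred: 12+8-3=17
Step 3: prey: 86+43-29=100; pred: 17+14-5=26
Step 4: prey: 100+50-52=98; pred: 26+26-7=45
Step 5: prey: 98+49-88=59; pred: 45+44-13=76

Answer: 59 76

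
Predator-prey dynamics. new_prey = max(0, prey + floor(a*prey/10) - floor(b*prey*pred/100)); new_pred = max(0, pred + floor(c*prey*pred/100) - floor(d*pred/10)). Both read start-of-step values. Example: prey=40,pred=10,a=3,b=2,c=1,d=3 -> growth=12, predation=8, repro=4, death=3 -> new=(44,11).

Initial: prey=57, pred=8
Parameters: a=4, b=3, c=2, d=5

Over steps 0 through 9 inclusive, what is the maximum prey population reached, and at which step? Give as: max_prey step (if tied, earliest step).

Answer: 67 2

Derivation:
Step 1: prey: 57+22-13=66; pred: 8+9-4=13
Step 2: prey: 66+26-25=67; pred: 13+17-6=24
Step 3: prey: 67+26-48=45; pred: 24+32-12=44
Step 4: prey: 45+18-59=4; pred: 44+39-22=61
Step 5: prey: 4+1-7=0; pred: 61+4-30=35
Step 6: prey: 0+0-0=0; pred: 35+0-17=18
Step 7: prey: 0+0-0=0; pred: 18+0-9=9
Step 8: prey: 0+0-0=0; pred: 9+0-4=5
Step 9: prey: 0+0-0=0; pred: 5+0-2=3
Max prey = 67 at step 2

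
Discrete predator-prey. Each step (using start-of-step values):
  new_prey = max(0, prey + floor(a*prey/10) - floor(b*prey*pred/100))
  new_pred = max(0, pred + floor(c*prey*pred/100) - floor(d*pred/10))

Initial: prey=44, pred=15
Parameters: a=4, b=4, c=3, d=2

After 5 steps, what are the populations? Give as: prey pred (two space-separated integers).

Step 1: prey: 44+17-26=35; pred: 15+19-3=31
Step 2: prey: 35+14-43=6; pred: 31+32-6=57
Step 3: prey: 6+2-13=0; pred: 57+10-11=56
Step 4: prey: 0+0-0=0; pred: 56+0-11=45
Step 5: prey: 0+0-0=0; pred: 45+0-9=36

Answer: 0 36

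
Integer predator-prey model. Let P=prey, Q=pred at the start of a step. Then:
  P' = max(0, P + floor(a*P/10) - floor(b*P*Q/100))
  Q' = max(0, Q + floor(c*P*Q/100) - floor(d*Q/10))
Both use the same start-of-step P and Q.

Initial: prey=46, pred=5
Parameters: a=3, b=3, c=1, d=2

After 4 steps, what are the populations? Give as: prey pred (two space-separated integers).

Answer: 60 15

Derivation:
Step 1: prey: 46+13-6=53; pred: 5+2-1=6
Step 2: prey: 53+15-9=59; pred: 6+3-1=8
Step 3: prey: 59+17-14=62; pred: 8+4-1=11
Step 4: prey: 62+18-20=60; pred: 11+6-2=15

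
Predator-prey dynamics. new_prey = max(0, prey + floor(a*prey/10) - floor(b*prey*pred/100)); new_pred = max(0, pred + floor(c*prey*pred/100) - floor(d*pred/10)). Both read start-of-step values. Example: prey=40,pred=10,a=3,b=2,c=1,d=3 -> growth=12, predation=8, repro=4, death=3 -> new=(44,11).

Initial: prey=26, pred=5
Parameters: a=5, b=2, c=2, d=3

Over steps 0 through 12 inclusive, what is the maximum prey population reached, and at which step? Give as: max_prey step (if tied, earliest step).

Step 1: prey: 26+13-2=37; pred: 5+2-1=6
Step 2: prey: 37+18-4=51; pred: 6+4-1=9
Step 3: prey: 51+25-9=67; pred: 9+9-2=16
Step 4: prey: 67+33-21=79; pred: 16+21-4=33
Step 5: prey: 79+39-52=66; pred: 33+52-9=76
Step 6: prey: 66+33-100=0; pred: 76+100-22=154
Step 7: prey: 0+0-0=0; pred: 154+0-46=108
Step 8: prey: 0+0-0=0; pred: 108+0-32=76
Step 9: prey: 0+0-0=0; pred: 76+0-22=54
Step 10: prey: 0+0-0=0; pred: 54+0-16=38
Step 11: prey: 0+0-0=0; pred: 38+0-11=27
Step 12: prey: 0+0-0=0; pred: 27+0-8=19
Max prey = 79 at step 4

Answer: 79 4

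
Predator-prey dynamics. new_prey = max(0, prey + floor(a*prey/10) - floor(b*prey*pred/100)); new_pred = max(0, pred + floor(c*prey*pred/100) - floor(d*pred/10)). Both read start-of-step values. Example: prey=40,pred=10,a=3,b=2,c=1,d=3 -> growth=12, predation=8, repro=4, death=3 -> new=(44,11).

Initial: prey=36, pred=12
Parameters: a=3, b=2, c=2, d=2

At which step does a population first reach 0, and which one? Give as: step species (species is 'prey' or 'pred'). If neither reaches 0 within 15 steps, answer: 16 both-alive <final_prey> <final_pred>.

Step 1: prey: 36+10-8=38; pred: 12+8-2=18
Step 2: prey: 38+11-13=36; pred: 18+13-3=28
Step 3: prey: 36+10-20=26; pred: 28+20-5=43
Step 4: prey: 26+7-22=11; pred: 43+22-8=57
Step 5: prey: 11+3-12=2; pred: 57+12-11=58
Step 6: prey: 2+0-2=0; pred: 58+2-11=49
First extinction: prey at step 6

Answer: 6 prey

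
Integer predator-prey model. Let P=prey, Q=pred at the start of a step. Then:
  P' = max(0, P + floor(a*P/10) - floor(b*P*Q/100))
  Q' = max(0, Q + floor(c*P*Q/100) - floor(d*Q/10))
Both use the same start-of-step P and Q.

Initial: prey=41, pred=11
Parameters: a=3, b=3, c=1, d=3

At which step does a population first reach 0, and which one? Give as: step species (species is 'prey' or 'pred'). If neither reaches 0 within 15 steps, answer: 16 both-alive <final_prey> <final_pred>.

Answer: 16 both-alive 27 6

Derivation:
Step 1: prey: 41+12-13=40; pred: 11+4-3=12
Step 2: prey: 40+12-14=38; pred: 12+4-3=13
Step 3: prey: 38+11-14=35; pred: 13+4-3=14
Step 4: prey: 35+10-14=31; pred: 14+4-4=14
Step 5: prey: 31+9-13=27; pred: 14+4-4=14
Step 6: prey: 27+8-11=24; pred: 14+3-4=13
Step 7: prey: 24+7-9=22; pred: 13+3-3=13
Step 8: prey: 22+6-8=20; pred: 13+2-3=12
Step 9: prey: 20+6-7=19; pred: 12+2-3=11
Step 10: prey: 19+5-6=18; pred: 11+2-3=10
Step 11: prey: 18+5-5=18; pred: 10+1-3=8
Step 12: prey: 18+5-4=19; pred: 8+1-2=7
Step 13: prey: 19+5-3=21; pred: 7+1-2=6
Step 14: prey: 21+6-3=24; pred: 6+1-1=6
Step 15: prey: 24+7-4=27; pred: 6+1-1=6
No extinction within 15 steps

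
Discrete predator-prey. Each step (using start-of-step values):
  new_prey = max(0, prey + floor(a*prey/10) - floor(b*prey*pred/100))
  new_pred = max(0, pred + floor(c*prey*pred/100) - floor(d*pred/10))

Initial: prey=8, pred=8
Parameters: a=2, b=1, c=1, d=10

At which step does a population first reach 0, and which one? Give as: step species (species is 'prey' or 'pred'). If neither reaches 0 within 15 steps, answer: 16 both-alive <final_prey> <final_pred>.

Answer: 1 pred

Derivation:
Step 1: prey: 8+1-0=9; pred: 8+0-8=0
First extinction: pred at step 1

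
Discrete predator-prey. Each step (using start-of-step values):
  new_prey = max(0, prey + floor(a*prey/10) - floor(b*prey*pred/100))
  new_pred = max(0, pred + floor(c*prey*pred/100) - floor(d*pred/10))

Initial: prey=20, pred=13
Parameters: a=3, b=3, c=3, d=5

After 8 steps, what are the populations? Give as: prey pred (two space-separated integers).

Step 1: prey: 20+6-7=19; pred: 13+7-6=14
Step 2: prey: 19+5-7=17; pred: 14+7-7=14
Step 3: prey: 17+5-7=15; pred: 14+7-7=14
Step 4: prey: 15+4-6=13; pred: 14+6-7=13
Step 5: prey: 13+3-5=11; pred: 13+5-6=12
Step 6: prey: 11+3-3=11; pred: 12+3-6=9
Step 7: prey: 11+3-2=12; pred: 9+2-4=7
Step 8: prey: 12+3-2=13; pred: 7+2-3=6

Answer: 13 6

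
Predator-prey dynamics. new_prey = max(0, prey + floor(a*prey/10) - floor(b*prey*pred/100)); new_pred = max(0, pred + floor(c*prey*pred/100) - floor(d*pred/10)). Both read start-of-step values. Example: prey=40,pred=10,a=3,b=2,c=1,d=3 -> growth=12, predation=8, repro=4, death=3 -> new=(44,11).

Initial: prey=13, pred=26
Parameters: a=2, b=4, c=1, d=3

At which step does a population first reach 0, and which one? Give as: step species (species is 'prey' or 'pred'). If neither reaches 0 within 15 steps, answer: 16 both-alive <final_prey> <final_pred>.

Step 1: prey: 13+2-13=2; pred: 26+3-7=22
Step 2: prey: 2+0-1=1; pred: 22+0-6=16
Step 3: prey: 1+0-0=1; pred: 16+0-4=12
Step 4: prey: 1+0-0=1; pred: 12+0-3=9
Step 5: prey: 1+0-0=1; pred: 9+0-2=7
Step 6: prey: 1+0-0=1; pred: 7+0-2=5
Step 7: prey: 1+0-0=1; pred: 5+0-1=4
Step 8: prey: 1+0-0=1; pred: 4+0-1=3
Step 9: prey: 1+0-0=1; pred: 3+0-0=3
Steps 10-15: state stable at prey=1, pred=3 (no change)
No extinction within 15 steps

Answer: 16 both-alive 1 3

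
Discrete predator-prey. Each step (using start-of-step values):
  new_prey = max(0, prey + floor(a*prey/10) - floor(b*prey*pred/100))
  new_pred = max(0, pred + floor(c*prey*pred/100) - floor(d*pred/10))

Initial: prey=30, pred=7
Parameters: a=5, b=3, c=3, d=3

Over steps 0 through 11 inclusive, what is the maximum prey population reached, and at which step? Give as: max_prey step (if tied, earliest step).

Step 1: prey: 30+15-6=39; pred: 7+6-2=11
Step 2: prey: 39+19-12=46; pred: 11+12-3=20
Step 3: prey: 46+23-27=42; pred: 20+27-6=41
Step 4: prey: 42+21-51=12; pred: 41+51-12=80
Step 5: prey: 12+6-28=0; pred: 80+28-24=84
Step 6: prey: 0+0-0=0; pred: 84+0-25=59
Step 7: prey: 0+0-0=0; pred: 59+0-17=42
Step 8: prey: 0+0-0=0; pred: 42+0-12=30
Step 9: prey: 0+0-0=0; pred: 30+0-9=21
Step 10: prey: 0+0-0=0; pred: 21+0-6=15
Step 11: prey: 0+0-0=0; pred: 15+0-4=11
Max prey = 46 at step 2

Answer: 46 2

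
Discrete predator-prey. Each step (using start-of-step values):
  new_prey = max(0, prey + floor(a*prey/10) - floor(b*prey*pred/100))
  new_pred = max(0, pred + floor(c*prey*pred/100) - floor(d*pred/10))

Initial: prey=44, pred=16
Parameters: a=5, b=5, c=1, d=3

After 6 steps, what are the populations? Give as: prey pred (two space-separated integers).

Answer: 6 7

Derivation:
Step 1: prey: 44+22-35=31; pred: 16+7-4=19
Step 2: prey: 31+15-29=17; pred: 19+5-5=19
Step 3: prey: 17+8-16=9; pred: 19+3-5=17
Step 4: prey: 9+4-7=6; pred: 17+1-5=13
Step 5: prey: 6+3-3=6; pred: 13+0-3=10
Step 6: prey: 6+3-3=6; pred: 10+0-3=7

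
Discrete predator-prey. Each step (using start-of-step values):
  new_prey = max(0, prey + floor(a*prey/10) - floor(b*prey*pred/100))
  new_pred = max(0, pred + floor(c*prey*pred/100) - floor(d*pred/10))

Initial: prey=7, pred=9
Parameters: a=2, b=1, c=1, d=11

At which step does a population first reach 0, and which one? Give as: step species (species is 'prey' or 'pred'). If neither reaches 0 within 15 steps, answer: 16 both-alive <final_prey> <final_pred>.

Step 1: prey: 7+1-0=8; pred: 9+0-9=0
First extinction: pred at step 1

Answer: 1 pred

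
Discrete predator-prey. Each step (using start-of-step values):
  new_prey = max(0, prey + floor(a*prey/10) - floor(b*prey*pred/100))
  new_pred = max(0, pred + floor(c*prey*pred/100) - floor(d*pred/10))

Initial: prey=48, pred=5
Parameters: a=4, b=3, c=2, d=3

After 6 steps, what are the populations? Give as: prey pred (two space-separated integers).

Step 1: prey: 48+19-7=60; pred: 5+4-1=8
Step 2: prey: 60+24-14=70; pred: 8+9-2=15
Step 3: prey: 70+28-31=67; pred: 15+21-4=32
Step 4: prey: 67+26-64=29; pred: 32+42-9=65
Step 5: prey: 29+11-56=0; pred: 65+37-19=83
Step 6: prey: 0+0-0=0; pred: 83+0-24=59

Answer: 0 59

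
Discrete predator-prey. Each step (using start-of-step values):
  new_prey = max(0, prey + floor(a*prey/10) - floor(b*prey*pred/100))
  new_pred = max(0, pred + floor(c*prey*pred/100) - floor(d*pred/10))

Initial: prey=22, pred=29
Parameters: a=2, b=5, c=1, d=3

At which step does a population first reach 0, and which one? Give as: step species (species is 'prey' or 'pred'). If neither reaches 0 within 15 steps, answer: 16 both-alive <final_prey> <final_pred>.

Step 1: prey: 22+4-31=0; pred: 29+6-8=27
First extinction: prey at step 1

Answer: 1 prey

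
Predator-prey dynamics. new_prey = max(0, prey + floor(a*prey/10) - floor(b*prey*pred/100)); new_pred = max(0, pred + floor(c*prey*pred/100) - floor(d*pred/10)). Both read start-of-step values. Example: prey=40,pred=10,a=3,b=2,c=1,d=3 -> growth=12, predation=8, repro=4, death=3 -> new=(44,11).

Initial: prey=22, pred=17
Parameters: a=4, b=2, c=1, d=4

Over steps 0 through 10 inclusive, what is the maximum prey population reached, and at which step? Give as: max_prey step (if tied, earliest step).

Answer: 97 10

Derivation:
Step 1: prey: 22+8-7=23; pred: 17+3-6=14
Step 2: prey: 23+9-6=26; pred: 14+3-5=12
Step 3: prey: 26+10-6=30; pred: 12+3-4=11
Step 4: prey: 30+12-6=36; pred: 11+3-4=10
Step 5: prey: 36+14-7=43; pred: 10+3-4=9
Step 6: prey: 43+17-7=53; pred: 9+3-3=9
Step 7: prey: 53+21-9=65; pred: 9+4-3=10
Step 8: prey: 65+26-13=78; pred: 10+6-4=12
Step 9: prey: 78+31-18=91; pred: 12+9-4=17
Step 10: prey: 91+36-30=97; pred: 17+15-6=26
Max prey = 97 at step 10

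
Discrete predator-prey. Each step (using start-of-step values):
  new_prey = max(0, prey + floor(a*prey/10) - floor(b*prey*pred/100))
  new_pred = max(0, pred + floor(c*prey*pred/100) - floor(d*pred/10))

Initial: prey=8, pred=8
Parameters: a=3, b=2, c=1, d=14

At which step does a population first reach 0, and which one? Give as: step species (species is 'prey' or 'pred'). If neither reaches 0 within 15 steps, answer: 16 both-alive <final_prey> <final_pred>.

Answer: 1 pred

Derivation:
Step 1: prey: 8+2-1=9; pred: 8+0-11=0
First extinction: pred at step 1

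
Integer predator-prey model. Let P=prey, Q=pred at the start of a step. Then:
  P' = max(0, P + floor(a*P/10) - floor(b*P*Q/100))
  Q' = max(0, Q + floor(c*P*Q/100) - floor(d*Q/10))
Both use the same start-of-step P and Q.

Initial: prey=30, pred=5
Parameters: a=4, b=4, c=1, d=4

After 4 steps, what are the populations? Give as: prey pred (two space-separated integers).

Answer: 70 5

Derivation:
Step 1: prey: 30+12-6=36; pred: 5+1-2=4
Step 2: prey: 36+14-5=45; pred: 4+1-1=4
Step 3: prey: 45+18-7=56; pred: 4+1-1=4
Step 4: prey: 56+22-8=70; pred: 4+2-1=5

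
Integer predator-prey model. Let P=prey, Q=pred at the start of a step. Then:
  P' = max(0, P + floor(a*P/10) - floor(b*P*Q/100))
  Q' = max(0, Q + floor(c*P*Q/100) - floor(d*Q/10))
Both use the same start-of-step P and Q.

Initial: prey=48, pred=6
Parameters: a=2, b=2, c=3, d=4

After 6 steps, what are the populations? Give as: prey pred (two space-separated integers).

Step 1: prey: 48+9-5=52; pred: 6+8-2=12
Step 2: prey: 52+10-12=50; pred: 12+18-4=26
Step 3: prey: 50+10-26=34; pred: 26+39-10=55
Step 4: prey: 34+6-37=3; pred: 55+56-22=89
Step 5: prey: 3+0-5=0; pred: 89+8-35=62
Step 6: prey: 0+0-0=0; pred: 62+0-24=38

Answer: 0 38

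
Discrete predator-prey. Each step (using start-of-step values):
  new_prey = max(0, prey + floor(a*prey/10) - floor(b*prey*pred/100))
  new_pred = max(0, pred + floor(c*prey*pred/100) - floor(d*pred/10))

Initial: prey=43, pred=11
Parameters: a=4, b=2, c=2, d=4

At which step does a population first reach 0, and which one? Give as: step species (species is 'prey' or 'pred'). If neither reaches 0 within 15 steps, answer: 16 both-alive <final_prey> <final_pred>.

Answer: 5 prey

Derivation:
Step 1: prey: 43+17-9=51; pred: 11+9-4=16
Step 2: prey: 51+20-16=55; pred: 16+16-6=26
Step 3: prey: 55+22-28=49; pred: 26+28-10=44
Step 4: prey: 49+19-43=25; pred: 44+43-17=70
Step 5: prey: 25+10-35=0; pred: 70+35-28=77
First extinction: prey at step 5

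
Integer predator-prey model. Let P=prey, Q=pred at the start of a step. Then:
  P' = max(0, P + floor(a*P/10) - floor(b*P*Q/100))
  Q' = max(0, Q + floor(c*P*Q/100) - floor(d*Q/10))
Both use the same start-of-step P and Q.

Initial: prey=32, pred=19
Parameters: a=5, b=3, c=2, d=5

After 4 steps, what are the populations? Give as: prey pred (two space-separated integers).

Answer: 16 22

Derivation:
Step 1: prey: 32+16-18=30; pred: 19+12-9=22
Step 2: prey: 30+15-19=26; pred: 22+13-11=24
Step 3: prey: 26+13-18=21; pred: 24+12-12=24
Step 4: prey: 21+10-15=16; pred: 24+10-12=22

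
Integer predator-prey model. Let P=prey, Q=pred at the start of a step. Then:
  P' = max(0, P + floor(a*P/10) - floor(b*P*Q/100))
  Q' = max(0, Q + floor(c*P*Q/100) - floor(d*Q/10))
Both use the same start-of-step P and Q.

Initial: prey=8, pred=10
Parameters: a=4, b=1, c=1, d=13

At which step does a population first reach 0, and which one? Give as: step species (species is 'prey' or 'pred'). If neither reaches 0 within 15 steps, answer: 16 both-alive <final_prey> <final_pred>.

Answer: 1 pred

Derivation:
Step 1: prey: 8+3-0=11; pred: 10+0-13=0
First extinction: pred at step 1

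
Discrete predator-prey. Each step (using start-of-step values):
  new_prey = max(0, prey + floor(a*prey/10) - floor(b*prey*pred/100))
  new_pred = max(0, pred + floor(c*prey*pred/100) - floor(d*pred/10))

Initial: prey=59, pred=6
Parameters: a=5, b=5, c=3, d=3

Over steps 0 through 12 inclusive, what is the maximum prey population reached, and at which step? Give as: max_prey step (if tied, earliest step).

Step 1: prey: 59+29-17=71; pred: 6+10-1=15
Step 2: prey: 71+35-53=53; pred: 15+31-4=42
Step 3: prey: 53+26-111=0; pred: 42+66-12=96
Step 4: prey: 0+0-0=0; pred: 96+0-28=68
Step 5: prey: 0+0-0=0; pred: 68+0-20=48
Step 6: prey: 0+0-0=0; pred: 48+0-14=34
Step 7: prey: 0+0-0=0; pred: 34+0-10=24
Step 8: prey: 0+0-0=0; pred: 24+0-7=17
Step 9: prey: 0+0-0=0; pred: 17+0-5=12
Step 10: prey: 0+0-0=0; pred: 12+0-3=9
Step 11: prey: 0+0-0=0; pred: 9+0-2=7
Step 12: prey: 0+0-0=0; pred: 7+0-2=5
Max prey = 71 at step 1

Answer: 71 1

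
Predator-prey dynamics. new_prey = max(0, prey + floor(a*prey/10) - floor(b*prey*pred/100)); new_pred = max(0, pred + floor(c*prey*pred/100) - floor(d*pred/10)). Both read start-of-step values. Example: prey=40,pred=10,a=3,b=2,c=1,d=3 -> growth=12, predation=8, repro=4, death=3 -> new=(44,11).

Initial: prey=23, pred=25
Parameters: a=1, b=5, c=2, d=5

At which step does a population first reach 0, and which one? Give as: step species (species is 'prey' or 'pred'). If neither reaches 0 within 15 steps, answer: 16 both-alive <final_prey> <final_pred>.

Step 1: prey: 23+2-28=0; pred: 25+11-12=24
First extinction: prey at step 1

Answer: 1 prey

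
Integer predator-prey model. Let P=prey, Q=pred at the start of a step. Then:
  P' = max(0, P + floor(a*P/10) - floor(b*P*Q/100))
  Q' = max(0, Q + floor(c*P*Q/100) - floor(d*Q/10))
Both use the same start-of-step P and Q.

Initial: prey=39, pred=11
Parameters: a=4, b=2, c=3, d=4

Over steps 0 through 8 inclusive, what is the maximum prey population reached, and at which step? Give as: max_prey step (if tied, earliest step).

Answer: 47 2

Derivation:
Step 1: prey: 39+15-8=46; pred: 11+12-4=19
Step 2: prey: 46+18-17=47; pred: 19+26-7=38
Step 3: prey: 47+18-35=30; pred: 38+53-15=76
Step 4: prey: 30+12-45=0; pred: 76+68-30=114
Step 5: prey: 0+0-0=0; pred: 114+0-45=69
Step 6: prey: 0+0-0=0; pred: 69+0-27=42
Step 7: prey: 0+0-0=0; pred: 42+0-16=26
Step 8: prey: 0+0-0=0; pred: 26+0-10=16
Max prey = 47 at step 2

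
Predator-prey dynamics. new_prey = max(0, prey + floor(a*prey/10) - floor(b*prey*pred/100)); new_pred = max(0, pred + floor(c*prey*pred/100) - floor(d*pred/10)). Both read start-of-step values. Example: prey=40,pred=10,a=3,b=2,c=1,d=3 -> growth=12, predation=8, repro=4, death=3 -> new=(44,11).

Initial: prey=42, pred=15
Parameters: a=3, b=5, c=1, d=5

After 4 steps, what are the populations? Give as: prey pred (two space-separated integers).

Step 1: prey: 42+12-31=23; pred: 15+6-7=14
Step 2: prey: 23+6-16=13; pred: 14+3-7=10
Step 3: prey: 13+3-6=10; pred: 10+1-5=6
Step 4: prey: 10+3-3=10; pred: 6+0-3=3

Answer: 10 3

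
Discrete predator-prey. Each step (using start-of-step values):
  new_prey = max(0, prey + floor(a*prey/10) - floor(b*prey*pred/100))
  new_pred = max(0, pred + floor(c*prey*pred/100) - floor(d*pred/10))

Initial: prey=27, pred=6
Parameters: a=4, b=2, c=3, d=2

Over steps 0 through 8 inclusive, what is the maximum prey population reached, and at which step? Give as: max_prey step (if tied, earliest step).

Step 1: prey: 27+10-3=34; pred: 6+4-1=9
Step 2: prey: 34+13-6=41; pred: 9+9-1=17
Step 3: prey: 41+16-13=44; pred: 17+20-3=34
Step 4: prey: 44+17-29=32; pred: 34+44-6=72
Step 5: prey: 32+12-46=0; pred: 72+69-14=127
Step 6: prey: 0+0-0=0; pred: 127+0-25=102
Step 7: prey: 0+0-0=0; pred: 102+0-20=82
Step 8: prey: 0+0-0=0; pred: 82+0-16=66
Max prey = 44 at step 3

Answer: 44 3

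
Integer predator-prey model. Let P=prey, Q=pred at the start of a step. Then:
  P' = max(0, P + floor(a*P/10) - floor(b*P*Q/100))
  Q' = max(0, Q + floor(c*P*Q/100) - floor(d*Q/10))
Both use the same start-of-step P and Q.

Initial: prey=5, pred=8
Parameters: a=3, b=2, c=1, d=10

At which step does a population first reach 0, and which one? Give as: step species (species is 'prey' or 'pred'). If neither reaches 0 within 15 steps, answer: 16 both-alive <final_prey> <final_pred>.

Step 1: prey: 5+1-0=6; pred: 8+0-8=0
First extinction: pred at step 1

Answer: 1 pred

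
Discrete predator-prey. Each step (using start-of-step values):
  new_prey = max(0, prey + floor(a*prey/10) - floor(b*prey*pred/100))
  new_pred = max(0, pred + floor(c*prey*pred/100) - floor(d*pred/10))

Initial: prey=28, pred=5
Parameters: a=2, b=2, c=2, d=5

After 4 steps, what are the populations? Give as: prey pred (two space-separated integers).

Answer: 38 9

Derivation:
Step 1: prey: 28+5-2=31; pred: 5+2-2=5
Step 2: prey: 31+6-3=34; pred: 5+3-2=6
Step 3: prey: 34+6-4=36; pred: 6+4-3=7
Step 4: prey: 36+7-5=38; pred: 7+5-3=9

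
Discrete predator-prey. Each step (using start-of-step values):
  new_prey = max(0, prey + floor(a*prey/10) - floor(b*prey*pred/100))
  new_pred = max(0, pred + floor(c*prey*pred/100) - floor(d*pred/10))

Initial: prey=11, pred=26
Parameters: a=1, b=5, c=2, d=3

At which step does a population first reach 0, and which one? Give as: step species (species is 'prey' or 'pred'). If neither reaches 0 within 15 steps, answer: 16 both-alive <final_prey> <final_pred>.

Answer: 1 prey

Derivation:
Step 1: prey: 11+1-14=0; pred: 26+5-7=24
First extinction: prey at step 1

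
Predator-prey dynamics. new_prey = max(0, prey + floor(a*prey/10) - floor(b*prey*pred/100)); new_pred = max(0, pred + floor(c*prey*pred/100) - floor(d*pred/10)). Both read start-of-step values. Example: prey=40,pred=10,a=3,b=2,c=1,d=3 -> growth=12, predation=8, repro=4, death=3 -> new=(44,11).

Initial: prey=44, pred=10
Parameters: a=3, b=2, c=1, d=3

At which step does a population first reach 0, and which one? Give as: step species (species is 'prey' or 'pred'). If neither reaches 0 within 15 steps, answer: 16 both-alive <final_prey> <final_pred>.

Step 1: prey: 44+13-8=49; pred: 10+4-3=11
Step 2: prey: 49+14-10=53; pred: 11+5-3=13
Step 3: prey: 53+15-13=55; pred: 13+6-3=16
Step 4: prey: 55+16-17=54; pred: 16+8-4=20
Step 5: prey: 54+16-21=49; pred: 20+10-6=24
Step 6: prey: 49+14-23=40; pred: 24+11-7=28
Step 7: prey: 40+12-22=30; pred: 28+11-8=31
Step 8: prey: 30+9-18=21; pred: 31+9-9=31
Step 9: prey: 21+6-13=14; pred: 31+6-9=28
Step 10: prey: 14+4-7=11; pred: 28+3-8=23
Step 11: prey: 11+3-5=9; pred: 23+2-6=19
Step 12: prey: 9+2-3=8; pred: 19+1-5=15
Step 13: prey: 8+2-2=8; pred: 15+1-4=12
Step 14: prey: 8+2-1=9; pred: 12+0-3=9
Step 15: prey: 9+2-1=10; pred: 9+0-2=7
No extinction within 15 steps

Answer: 16 both-alive 10 7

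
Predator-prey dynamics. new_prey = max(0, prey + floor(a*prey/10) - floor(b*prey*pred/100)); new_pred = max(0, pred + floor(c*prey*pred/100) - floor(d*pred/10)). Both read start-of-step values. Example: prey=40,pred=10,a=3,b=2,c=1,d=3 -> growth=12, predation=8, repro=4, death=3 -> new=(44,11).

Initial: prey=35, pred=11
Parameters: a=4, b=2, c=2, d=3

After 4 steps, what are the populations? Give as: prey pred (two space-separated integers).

Step 1: prey: 35+14-7=42; pred: 11+7-3=15
Step 2: prey: 42+16-12=46; pred: 15+12-4=23
Step 3: prey: 46+18-21=43; pred: 23+21-6=38
Step 4: prey: 43+17-32=28; pred: 38+32-11=59

Answer: 28 59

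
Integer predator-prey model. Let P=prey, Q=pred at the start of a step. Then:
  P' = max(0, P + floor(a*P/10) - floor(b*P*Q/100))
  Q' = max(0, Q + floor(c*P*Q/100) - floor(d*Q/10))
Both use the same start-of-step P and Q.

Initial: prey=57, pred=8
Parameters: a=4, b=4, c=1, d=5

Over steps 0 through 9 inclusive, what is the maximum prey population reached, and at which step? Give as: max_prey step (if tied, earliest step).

Answer: 74 4

Derivation:
Step 1: prey: 57+22-18=61; pred: 8+4-4=8
Step 2: prey: 61+24-19=66; pred: 8+4-4=8
Step 3: prey: 66+26-21=71; pred: 8+5-4=9
Step 4: prey: 71+28-25=74; pred: 9+6-4=11
Step 5: prey: 74+29-32=71; pred: 11+8-5=14
Step 6: prey: 71+28-39=60; pred: 14+9-7=16
Step 7: prey: 60+24-38=46; pred: 16+9-8=17
Step 8: prey: 46+18-31=33; pred: 17+7-8=16
Step 9: prey: 33+13-21=25; pred: 16+5-8=13
Max prey = 74 at step 4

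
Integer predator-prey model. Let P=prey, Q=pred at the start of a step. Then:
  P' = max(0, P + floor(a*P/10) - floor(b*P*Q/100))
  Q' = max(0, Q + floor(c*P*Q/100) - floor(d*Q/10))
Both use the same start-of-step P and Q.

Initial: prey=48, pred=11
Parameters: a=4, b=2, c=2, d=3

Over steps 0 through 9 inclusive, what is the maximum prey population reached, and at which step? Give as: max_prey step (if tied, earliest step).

Step 1: prey: 48+19-10=57; pred: 11+10-3=18
Step 2: prey: 57+22-20=59; pred: 18+20-5=33
Step 3: prey: 59+23-38=44; pred: 33+38-9=62
Step 4: prey: 44+17-54=7; pred: 62+54-18=98
Step 5: prey: 7+2-13=0; pred: 98+13-29=82
Step 6: prey: 0+0-0=0; pred: 82+0-24=58
Step 7: prey: 0+0-0=0; pred: 58+0-17=41
Step 8: prey: 0+0-0=0; pred: 41+0-12=29
Step 9: prey: 0+0-0=0; pred: 29+0-8=21
Max prey = 59 at step 2

Answer: 59 2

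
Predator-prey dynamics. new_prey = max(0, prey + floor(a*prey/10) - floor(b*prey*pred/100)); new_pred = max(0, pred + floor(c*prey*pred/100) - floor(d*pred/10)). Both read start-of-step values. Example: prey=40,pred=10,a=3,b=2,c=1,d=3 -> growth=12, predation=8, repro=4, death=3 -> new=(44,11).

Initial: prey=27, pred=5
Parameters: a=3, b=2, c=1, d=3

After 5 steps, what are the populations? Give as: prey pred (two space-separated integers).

Answer: 68 8

Derivation:
Step 1: prey: 27+8-2=33; pred: 5+1-1=5
Step 2: prey: 33+9-3=39; pred: 5+1-1=5
Step 3: prey: 39+11-3=47; pred: 5+1-1=5
Step 4: prey: 47+14-4=57; pred: 5+2-1=6
Step 5: prey: 57+17-6=68; pred: 6+3-1=8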